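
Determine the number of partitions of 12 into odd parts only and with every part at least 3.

Listing the qualifying partitions of 12:
9 + 3
7 + 5
3 + 3 + 3 + 3

3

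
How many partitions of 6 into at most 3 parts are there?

Enumerating:
6
5 + 1
4 + 2
4 + 1 + 1
3 + 3
3 + 2 + 1
2 + 2 + 2

7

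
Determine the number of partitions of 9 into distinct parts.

Enumerating:
9
1+8
2+7
3+6
1+2+6
4+5
1+3+5
2+3+4
Counting gives 8.

8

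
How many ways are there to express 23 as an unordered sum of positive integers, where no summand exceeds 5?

Direct enumeration gives 291 partitions.

291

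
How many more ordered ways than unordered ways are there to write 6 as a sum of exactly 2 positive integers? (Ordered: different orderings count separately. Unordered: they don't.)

2

Ordered (compositions into 2 parts): C(5,1) = 5.
Unordered (partitions into 2 parts): 3.
Difference: 5 − 3 = 2.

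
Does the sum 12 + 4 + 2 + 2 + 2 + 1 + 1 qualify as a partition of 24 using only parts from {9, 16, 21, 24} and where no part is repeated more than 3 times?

No

The parts sum to 24, and the condition 'each summand belongs to {9, 16, 21, 24}' is violated.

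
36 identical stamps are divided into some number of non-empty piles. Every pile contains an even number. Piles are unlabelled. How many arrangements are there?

385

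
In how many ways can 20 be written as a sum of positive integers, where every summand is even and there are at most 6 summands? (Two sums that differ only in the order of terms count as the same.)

35

There are too many to list fully; the first 12 (by largest part) are:
20
18,2
16,4
16,2,2
14,6
14,4,2
14,2,2,2
12,8
12,6,2
12,4,4
12,4,2,2
12,2,2,2,2
…and 23 more, for 35 total.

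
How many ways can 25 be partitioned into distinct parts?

142

Direct enumeration gives 142 partitions.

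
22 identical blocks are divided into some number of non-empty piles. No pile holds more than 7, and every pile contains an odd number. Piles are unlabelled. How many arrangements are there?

42

A partial list (first 12 by largest part):
7, 7, 7, 1
7, 7, 5, 3
7, 7, 5, 1, 1, 1
7, 7, 3, 3, 1, 1
7, 7, 3, 1, 1, 1, 1, 1
7, 7, 1, 1, 1, 1, 1, 1, 1, 1
7, 5, 5, 5
7, 5, 5, 3, 1, 1
7, 5, 5, 1, 1, 1, 1, 1
7, 5, 3, 3, 3, 1
7, 5, 3, 3, 1, 1, 1, 1
7, 5, 3, 1, 1, 1, 1, 1, 1, 1
…and 30 more, for 42 total.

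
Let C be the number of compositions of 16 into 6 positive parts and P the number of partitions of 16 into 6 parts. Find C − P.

2968

Ordered (compositions into 6 parts): C(15,5) = 3003.
Partitions of 16 into exactly 6 parts: 35.
Difference: 3003 − 35 = 2968.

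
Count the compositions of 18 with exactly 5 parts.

A composition of 18 into 5 positive parts is chosen by placing 4 dividers among the 17 gaps between 18 units: C(17,4) = 2380.

2380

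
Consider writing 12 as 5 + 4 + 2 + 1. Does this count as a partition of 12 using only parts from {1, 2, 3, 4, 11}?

No

The parts sum to 12, and the condition 'each summand belongs to {1, 2, 3, 4, 11}' is violated.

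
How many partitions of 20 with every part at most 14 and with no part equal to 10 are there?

Enumerating by decreasing first part gives 566 partitions in all.

566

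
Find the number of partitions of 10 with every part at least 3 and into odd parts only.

2

Enumerating:
7 + 3
5 + 5
Counting gives 2.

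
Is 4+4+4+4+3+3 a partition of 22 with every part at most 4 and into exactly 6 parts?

Yes

The parts sum to 22, and the condition 'no summand exceeds 4' holds; the condition 'there are exactly 6 summands' holds.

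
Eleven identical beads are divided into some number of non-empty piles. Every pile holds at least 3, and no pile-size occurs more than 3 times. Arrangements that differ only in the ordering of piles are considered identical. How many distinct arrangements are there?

6

Listing the qualifying partitions of 11:
11
8, 3
7, 4
6, 5
5, 3, 3
4, 4, 3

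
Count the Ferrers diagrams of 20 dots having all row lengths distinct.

64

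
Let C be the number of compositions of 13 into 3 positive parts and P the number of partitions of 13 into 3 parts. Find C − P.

52

Compositions: C(12,2) = 66.
Partitions of 13 into exactly 3 parts: 14.
Difference: 66 − 14 = 52.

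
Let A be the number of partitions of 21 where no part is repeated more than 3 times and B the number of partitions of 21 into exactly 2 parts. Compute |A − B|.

385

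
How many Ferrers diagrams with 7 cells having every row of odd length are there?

Listing the qualifying partitions of 7:
7
5, 1, 1
3, 3, 1
3, 1, 1, 1, 1
1, 1, 1, 1, 1, 1, 1

5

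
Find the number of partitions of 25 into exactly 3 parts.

52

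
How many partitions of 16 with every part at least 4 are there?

Enumerating:
16
12, 4
11, 5
10, 6
9, 7
8, 8
8, 4, 4
7, 5, 4
6, 6, 4
6, 5, 5
4, 4, 4, 4
That's 11 in total.

11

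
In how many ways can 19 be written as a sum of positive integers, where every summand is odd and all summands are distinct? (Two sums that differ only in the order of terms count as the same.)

Listing the qualifying partitions of 19:
19
1,3,15
1,5,13
1,7,11
3,5,11
3,7,9

6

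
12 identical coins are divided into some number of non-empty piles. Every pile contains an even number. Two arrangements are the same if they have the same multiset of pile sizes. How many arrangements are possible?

They are:
12
2+10
4+8
2+2+8
6+6
2+4+6
2+2+2+6
4+4+4
2+2+4+4
2+2+2+2+4
2+2+2+2+2+2
Counting gives 11.

11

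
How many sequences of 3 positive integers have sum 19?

153

A composition of 19 into 3 positive parts is chosen by placing 2 dividers among the 18 gaps between 19 units: C(18,2) = 153.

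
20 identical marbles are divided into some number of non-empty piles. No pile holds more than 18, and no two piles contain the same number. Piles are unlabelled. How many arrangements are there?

A partial list (first 12 by largest part):
18 + 2
17 + 3
17 + 2 + 1
16 + 4
16 + 3 + 1
15 + 5
15 + 4 + 1
15 + 3 + 2
14 + 6
14 + 5 + 1
14 + 4 + 2
14 + 3 + 2 + 1
…and 50 more, for 62 total.

62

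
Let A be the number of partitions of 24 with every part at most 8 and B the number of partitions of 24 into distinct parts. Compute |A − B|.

Partitions of 24 with every part at most 8: 919.
Partitions of 24 into distinct parts: 122.
|919 − 122| = 797.

797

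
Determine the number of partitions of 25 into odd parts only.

142

Systematic enumeration (by largest part, then next-largest, …) yields 142.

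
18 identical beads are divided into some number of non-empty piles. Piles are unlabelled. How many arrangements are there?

385

There are 385 such partitions.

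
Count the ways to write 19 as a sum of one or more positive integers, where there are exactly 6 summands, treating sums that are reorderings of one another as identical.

71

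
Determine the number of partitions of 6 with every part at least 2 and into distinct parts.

2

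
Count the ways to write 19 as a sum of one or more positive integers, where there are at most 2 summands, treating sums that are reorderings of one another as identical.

They are:
19
18,1
17,2
16,3
15,4
14,5
13,6
12,7
11,8
10,9

10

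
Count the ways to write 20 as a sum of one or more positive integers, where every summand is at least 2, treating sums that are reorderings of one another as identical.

137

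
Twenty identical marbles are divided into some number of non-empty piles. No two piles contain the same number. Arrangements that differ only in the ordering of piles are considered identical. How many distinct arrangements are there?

64

A partial list (first 12 by largest part):
20
1,19
2,18
3,17
1,2,17
4,16
1,3,16
5,15
1,4,15
2,3,15
6,14
1,5,14
…and 52 more, for 64 total.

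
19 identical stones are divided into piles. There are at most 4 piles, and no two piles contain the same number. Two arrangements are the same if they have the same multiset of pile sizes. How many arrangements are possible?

49

A partial list (first 12 by largest part):
19
1, 18
2, 17
3, 16
1, 2, 16
4, 15
1, 3, 15
5, 14
1, 4, 14
2, 3, 14
6, 13
1, 5, 13
…and 37 more, for 49 total.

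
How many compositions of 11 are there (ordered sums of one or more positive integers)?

The number of compositions of n is 2^(n−1); here 2^10 = 1024.

1024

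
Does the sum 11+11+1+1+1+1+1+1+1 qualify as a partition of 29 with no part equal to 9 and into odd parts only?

Yes

The parts sum to 29, and the condition 'no summand equals 9' holds; the condition 'every summand is odd' holds.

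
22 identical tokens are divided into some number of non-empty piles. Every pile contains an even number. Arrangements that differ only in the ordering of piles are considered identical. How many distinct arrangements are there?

There are too many to list fully; the first 12 (by largest part) are:
22
20+2
18+4
18+2+2
16+6
16+4+2
16+2+2+2
14+8
14+6+2
14+4+4
14+4+2+2
14+2+2+2+2
…and 44 more, for 56 total.

56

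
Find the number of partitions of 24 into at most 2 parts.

13

Enumerating:
24
23+1
22+2
21+3
20+4
19+5
18+6
17+7
16+8
15+9
14+10
13+11
12+12
Counting gives 13.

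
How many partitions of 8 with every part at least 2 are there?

Listing the qualifying partitions of 8:
8
6 + 2
5 + 3
4 + 4
4 + 2 + 2
3 + 3 + 2
2 + 2 + 2 + 2

7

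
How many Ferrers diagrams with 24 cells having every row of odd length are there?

A full systematic count gives 122.

122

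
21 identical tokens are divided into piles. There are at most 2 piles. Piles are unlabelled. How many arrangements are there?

11

Enumerating:
21
20, 1
19, 2
18, 3
17, 4
16, 5
15, 6
14, 7
13, 8
12, 9
11, 10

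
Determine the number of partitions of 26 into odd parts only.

165

Direct enumeration gives 165 partitions.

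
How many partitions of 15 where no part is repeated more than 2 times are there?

70

There are too many to list fully; the first 12 (by largest part) are:
15
1,14
2,13
1,1,13
3,12
1,2,12
4,11
1,3,11
2,2,11
1,1,2,11
5,10
1,4,10
…and 58 more, for 70 total.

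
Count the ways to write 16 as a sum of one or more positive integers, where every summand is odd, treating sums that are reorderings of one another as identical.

There are too many to list fully; the first 12 (by largest part) are:
15,1
13,3
13,1,1,1
11,5
11,3,1,1
11,1,1,1,1,1
9,7
9,5,1,1
9,3,3,1
9,3,1,1,1,1
9,1,1,1,1,1,1,1
7,7,1,1
…and 20 more, for 32 total.

32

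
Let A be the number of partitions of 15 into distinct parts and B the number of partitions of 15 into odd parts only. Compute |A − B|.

Partitions of 15 into distinct parts: 27.
Partitions of 15 into odd parts only: 27.
|27 − 27| = 0.

0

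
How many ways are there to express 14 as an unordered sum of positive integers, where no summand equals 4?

93

There are 93 such partitions.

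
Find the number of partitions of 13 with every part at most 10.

97

Counting exhaustively, 97 partitions satisfy the conditions.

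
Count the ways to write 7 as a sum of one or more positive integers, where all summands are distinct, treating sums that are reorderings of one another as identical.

5

The partitions of 7 that satisfy the conditions:
7
1+6
2+5
3+4
1+2+4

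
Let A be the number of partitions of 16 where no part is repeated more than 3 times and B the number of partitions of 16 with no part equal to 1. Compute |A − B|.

77

Partitions of 16 where no part is repeated more than 3 times: 132.
Partitions of 16 with no part equal to 1: 55.
|132 − 55| = 77.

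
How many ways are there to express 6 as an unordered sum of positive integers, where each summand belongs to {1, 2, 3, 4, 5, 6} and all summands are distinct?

4

Listing the qualifying partitions of 6:
6
5, 1
4, 2
3, 2, 1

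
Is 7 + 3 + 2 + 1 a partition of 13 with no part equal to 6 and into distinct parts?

Yes

The parts sum to 13, and the condition 'no summand equals 6' holds; the condition 'all summands are distinct' holds.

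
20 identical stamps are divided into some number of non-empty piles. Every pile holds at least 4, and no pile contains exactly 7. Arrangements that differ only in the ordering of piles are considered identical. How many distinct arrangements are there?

The partitions of 20 that satisfy the conditions:
20
4, 16
5, 15
6, 14
8, 12
4, 4, 12
9, 11
4, 5, 11
10, 10
4, 6, 10
5, 5, 10
5, 6, 9
4, 8, 8
6, 6, 8
4, 4, 4, 8
4, 4, 6, 6
4, 5, 5, 6
5, 5, 5, 5
4, 4, 4, 4, 4

19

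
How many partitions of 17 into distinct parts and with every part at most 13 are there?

A partial list (first 12 by largest part):
13 + 4
13 + 3 + 1
12 + 5
12 + 4 + 1
12 + 3 + 2
11 + 6
11 + 5 + 1
11 + 4 + 2
11 + 3 + 2 + 1
10 + 7
10 + 6 + 1
10 + 5 + 2
…and 21 more, for 33 total.

33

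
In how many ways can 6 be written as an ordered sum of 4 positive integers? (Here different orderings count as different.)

10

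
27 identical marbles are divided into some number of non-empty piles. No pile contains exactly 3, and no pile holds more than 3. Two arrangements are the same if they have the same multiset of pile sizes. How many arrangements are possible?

14

Listing the qualifying partitions of 27:
2 + 2 + 2 + 2 + 2 + 2 + 2 + 2 + 2 + 2 + 2 + 2 + 2 + 1
2 + 2 + 2 + 2 + 2 + 2 + 2 + 2 + 2 + 2 + 2 + 2 + 1 + 1 + 1
2 + 2 + 2 + 2 + 2 + 2 + 2 + 2 + 2 + 2 + 2 + 1 + 1 + 1 + 1 + 1
2 + 2 + 2 + 2 + 2 + 2 + 2 + 2 + 2 + 2 + 1 + 1 + 1 + 1 + 1 + 1 + 1
2 + 2 + 2 + 2 + 2 + 2 + 2 + 2 + 2 + 1 + 1 + 1 + 1 + 1 + 1 + 1 + 1 + 1
2 + 2 + 2 + 2 + 2 + 2 + 2 + 2 + 1 + 1 + 1 + 1 + 1 + 1 + 1 + 1 + 1 + 1 + 1
2 + 2 + 2 + 2 + 2 + 2 + 2 + 1 + 1 + 1 + 1 + 1 + 1 + 1 + 1 + 1 + 1 + 1 + 1 + 1
2 + 2 + 2 + 2 + 2 + 2 + 1 + 1 + 1 + 1 + 1 + 1 + 1 + 1 + 1 + 1 + 1 + 1 + 1 + 1 + 1
2 + 2 + 2 + 2 + 2 + 1 + 1 + 1 + 1 + 1 + 1 + 1 + 1 + 1 + 1 + 1 + 1 + 1 + 1 + 1 + 1 + 1
2 + 2 + 2 + 2 + 1 + 1 + 1 + 1 + 1 + 1 + 1 + 1 + 1 + 1 + 1 + 1 + 1 + 1 + 1 + 1 + 1 + 1 + 1
2 + 2 + 2 + 1 + 1 + 1 + 1 + 1 + 1 + 1 + 1 + 1 + 1 + 1 + 1 + 1 + 1 + 1 + 1 + 1 + 1 + 1 + 1 + 1
2 + 2 + 1 + 1 + 1 + 1 + 1 + 1 + 1 + 1 + 1 + 1 + 1 + 1 + 1 + 1 + 1 + 1 + 1 + 1 + 1 + 1 + 1 + 1 + 1
2 + 1 + 1 + 1 + 1 + 1 + 1 + 1 + 1 + 1 + 1 + 1 + 1 + 1 + 1 + 1 + 1 + 1 + 1 + 1 + 1 + 1 + 1 + 1 + 1 + 1
1 + 1 + 1 + 1 + 1 + 1 + 1 + 1 + 1 + 1 + 1 + 1 + 1 + 1 + 1 + 1 + 1 + 1 + 1 + 1 + 1 + 1 + 1 + 1 + 1 + 1 + 1
That's 14 in total.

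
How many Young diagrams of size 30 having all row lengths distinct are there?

296

Counting exhaustively, 296 partitions satisfy the conditions.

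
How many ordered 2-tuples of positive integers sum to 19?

18

Place 1 bars in the 18 internal gaps of a row of 19 dots: C(18,1) = 18.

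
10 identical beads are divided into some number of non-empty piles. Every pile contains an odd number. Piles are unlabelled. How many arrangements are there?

Enumerating:
9 + 1
7 + 3
7 + 1 + 1 + 1
5 + 5
5 + 3 + 1 + 1
5 + 1 + 1 + 1 + 1 + 1
3 + 3 + 3 + 1
3 + 3 + 1 + 1 + 1 + 1
3 + 1 + 1 + 1 + 1 + 1 + 1 + 1
1 + 1 + 1 + 1 + 1 + 1 + 1 + 1 + 1 + 1
Counting gives 10.

10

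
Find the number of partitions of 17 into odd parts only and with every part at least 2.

Listing the qualifying partitions of 17:
17
11+3+3
9+5+3
7+7+3
7+5+5
5+3+3+3+3

6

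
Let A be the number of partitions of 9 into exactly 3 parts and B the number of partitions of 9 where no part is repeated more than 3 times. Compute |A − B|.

Partitions of 9 into exactly 3 parts: 7.
Partitions of 9 where no part is repeated more than 3 times: 22.
|7 − 22| = 15.

15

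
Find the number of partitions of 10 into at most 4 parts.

23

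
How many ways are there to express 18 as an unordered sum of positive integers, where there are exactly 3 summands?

There are too many to list fully; the first 12 (by largest part) are:
1,1,16
1,2,15
1,3,14
2,2,14
1,4,13
2,3,13
1,5,12
2,4,12
3,3,12
1,6,11
2,5,11
3,4,11
…and 15 more, for 27 total.

27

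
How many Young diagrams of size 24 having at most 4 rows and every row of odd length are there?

A partial list (first 12 by largest part):
23 + 1
21 + 3
21 + 1 + 1 + 1
19 + 5
19 + 3 + 1 + 1
17 + 7
17 + 5 + 1 + 1
17 + 3 + 3 + 1
15 + 9
15 + 7 + 1 + 1
15 + 5 + 3 + 1
15 + 3 + 3 + 3
…and 17 more, for 29 total.

29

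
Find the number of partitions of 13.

101

Direct enumeration gives 101 partitions.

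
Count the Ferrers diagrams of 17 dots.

Systematic enumeration (by largest part, then next-largest, …) yields 297.

297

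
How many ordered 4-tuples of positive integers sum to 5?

4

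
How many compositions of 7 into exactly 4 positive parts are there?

By stars and bars with positive parts, the count is C(6,3) = 20.

20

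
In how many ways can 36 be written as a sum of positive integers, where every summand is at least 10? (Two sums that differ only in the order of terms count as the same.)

17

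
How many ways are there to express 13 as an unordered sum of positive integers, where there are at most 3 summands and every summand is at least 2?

Enumerating:
13
11+2
10+3
9+4
9+2+2
8+5
8+3+2
7+6
7+4+2
7+3+3
6+5+2
6+4+3
5+5+3
5+4+4
Counting gives 14.

14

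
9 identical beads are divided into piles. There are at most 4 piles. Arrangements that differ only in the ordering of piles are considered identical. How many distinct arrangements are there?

They are:
9
1 + 8
2 + 7
1 + 1 + 7
3 + 6
1 + 2 + 6
1 + 1 + 1 + 6
4 + 5
1 + 3 + 5
2 + 2 + 5
1 + 1 + 2 + 5
1 + 4 + 4
2 + 3 + 4
1 + 1 + 3 + 4
1 + 2 + 2 + 4
3 + 3 + 3
1 + 2 + 3 + 3
2 + 2 + 2 + 3

18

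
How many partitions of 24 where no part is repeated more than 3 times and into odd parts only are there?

There are too many to list fully; the first 12 (by largest part) are:
1,23
3,21
1,1,1,21
5,19
1,1,3,19
7,17
1,1,5,17
1,3,3,17
9,15
1,1,7,15
1,3,5,15
3,3,3,15
…and 36 more, for 48 total.

48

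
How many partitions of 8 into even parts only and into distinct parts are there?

They are:
8
6+2
Counting gives 2.

2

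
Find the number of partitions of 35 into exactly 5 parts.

Enumerating by decreasing first part gives 674 partitions in all.

674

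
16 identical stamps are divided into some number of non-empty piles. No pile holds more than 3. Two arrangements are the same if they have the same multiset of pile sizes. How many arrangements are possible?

30

A partial list (first 12 by largest part):
3,3,3,3,3,1
3,3,3,3,2,2
3,3,3,3,2,1,1
3,3,3,3,1,1,1,1
3,3,3,2,2,2,1
3,3,3,2,2,1,1,1
3,3,3,2,1,1,1,1,1
3,3,3,1,1,1,1,1,1,1
3,3,2,2,2,2,2
3,3,2,2,2,2,1,1
3,3,2,2,2,1,1,1,1
3,3,2,2,1,1,1,1,1,1
…and 18 more, for 30 total.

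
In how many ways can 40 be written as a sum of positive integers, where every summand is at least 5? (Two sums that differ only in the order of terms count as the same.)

317

Systematic enumeration (by largest part, then next-largest, …) yields 317.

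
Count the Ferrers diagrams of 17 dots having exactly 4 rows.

39

There are too many to list fully; the first 12 (by largest part) are:
1 + 1 + 1 + 14
1 + 1 + 2 + 13
1 + 1 + 3 + 12
1 + 2 + 2 + 12
1 + 1 + 4 + 11
1 + 2 + 3 + 11
2 + 2 + 2 + 11
1 + 1 + 5 + 10
1 + 2 + 4 + 10
1 + 3 + 3 + 10
2 + 2 + 3 + 10
1 + 1 + 6 + 9
…and 27 more, for 39 total.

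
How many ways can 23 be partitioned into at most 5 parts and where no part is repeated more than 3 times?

286

Counting exhaustively, 286 partitions satisfy the conditions.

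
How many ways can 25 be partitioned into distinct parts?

142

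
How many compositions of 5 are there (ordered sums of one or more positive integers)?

16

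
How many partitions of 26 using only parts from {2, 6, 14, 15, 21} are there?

8

Enumerating:
14+6+6
14+6+2+2+2
14+2+2+2+2+2+2
6+6+6+6+2
6+6+6+2+2+2+2
6+6+2+2+2+2+2+2+2
6+2+2+2+2+2+2+2+2+2+2
2+2+2+2+2+2+2+2+2+2+2+2+2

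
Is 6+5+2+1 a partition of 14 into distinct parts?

The parts sum to 14, and the condition 'all summands are distinct' holds.

Yes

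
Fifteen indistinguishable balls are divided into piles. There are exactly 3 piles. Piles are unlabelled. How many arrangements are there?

19

They are:
1, 1, 13
1, 2, 12
1, 3, 11
2, 2, 11
1, 4, 10
2, 3, 10
1, 5, 9
2, 4, 9
3, 3, 9
1, 6, 8
2, 5, 8
3, 4, 8
1, 7, 7
2, 6, 7
3, 5, 7
4, 4, 7
3, 6, 6
4, 5, 6
5, 5, 5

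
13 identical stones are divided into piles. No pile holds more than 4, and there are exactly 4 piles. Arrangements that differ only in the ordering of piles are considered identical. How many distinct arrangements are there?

3

Listing the qualifying partitions of 13:
4 + 4 + 4 + 1
4 + 4 + 3 + 2
4 + 3 + 3 + 3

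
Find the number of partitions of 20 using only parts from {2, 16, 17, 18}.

Listing the qualifying partitions of 20:
18, 2
16, 2, 2
2, 2, 2, 2, 2, 2, 2, 2, 2, 2
Counting gives 3.

3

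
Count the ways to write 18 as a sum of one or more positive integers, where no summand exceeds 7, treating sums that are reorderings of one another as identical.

Systematic enumeration (by largest part, then next-largest, …) yields 248.

248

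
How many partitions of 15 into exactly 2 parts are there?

7

Listing the qualifying partitions of 15:
14+1
13+2
12+3
11+4
10+5
9+6
8+7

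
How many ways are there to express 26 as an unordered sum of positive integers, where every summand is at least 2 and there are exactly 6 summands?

90

Direct enumeration gives 90 partitions.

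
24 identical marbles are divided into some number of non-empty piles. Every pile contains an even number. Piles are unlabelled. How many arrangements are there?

77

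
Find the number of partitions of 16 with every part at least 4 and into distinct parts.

Listing the qualifying partitions of 16:
16
12+4
11+5
10+6
9+7
7+5+4
That's 6 in total.

6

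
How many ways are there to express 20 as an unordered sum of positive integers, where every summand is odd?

64

A partial list (first 12 by largest part):
19, 1
17, 3
17, 1, 1, 1
15, 5
15, 3, 1, 1
15, 1, 1, 1, 1, 1
13, 7
13, 5, 1, 1
13, 3, 3, 1
13, 3, 1, 1, 1, 1
13, 1, 1, 1, 1, 1, 1, 1
11, 9
…and 52 more, for 64 total.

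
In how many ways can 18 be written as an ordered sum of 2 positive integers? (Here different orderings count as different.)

Equivalently, choose which 1 of the 17 gaps become plus signs: C(17,1) = 17.

17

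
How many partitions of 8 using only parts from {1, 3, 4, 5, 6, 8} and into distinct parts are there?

3

They are:
8
5,3
4,3,1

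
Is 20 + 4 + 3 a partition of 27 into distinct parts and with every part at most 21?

The parts sum to 27, and the condition 'all summands are distinct' holds; the condition 'no summand exceeds 21' holds.

Yes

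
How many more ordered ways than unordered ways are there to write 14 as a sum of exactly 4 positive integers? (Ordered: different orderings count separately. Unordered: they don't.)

Compositions: C(13,3) = 286.
Partitions of 14 into exactly 4 parts: 23.
Difference: 286 − 23 = 263.

263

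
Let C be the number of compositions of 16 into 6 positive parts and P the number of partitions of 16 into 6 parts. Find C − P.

2968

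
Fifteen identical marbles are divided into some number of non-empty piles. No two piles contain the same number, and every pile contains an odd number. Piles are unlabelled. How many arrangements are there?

4

Listing the qualifying partitions of 15:
15
11,3,1
9,5,1
7,5,3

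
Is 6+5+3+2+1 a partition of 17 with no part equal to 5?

No

The parts sum to 17, and the condition 'no summand equals 5' is violated.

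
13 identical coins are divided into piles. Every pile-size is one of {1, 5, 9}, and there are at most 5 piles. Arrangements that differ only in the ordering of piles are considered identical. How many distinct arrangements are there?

They are:
9,1,1,1,1
5,5,1,1,1
Counting gives 2.

2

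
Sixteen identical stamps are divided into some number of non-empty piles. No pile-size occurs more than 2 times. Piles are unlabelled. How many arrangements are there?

89

There are 89 such partitions.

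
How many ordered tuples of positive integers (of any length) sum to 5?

There are 4 gaps and each independently is a cut or not, giving 2^4 = 16.

16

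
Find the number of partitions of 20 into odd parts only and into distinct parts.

7

They are:
19,1
17,3
15,5
13,7
11,9
11,5,3,1
9,7,3,1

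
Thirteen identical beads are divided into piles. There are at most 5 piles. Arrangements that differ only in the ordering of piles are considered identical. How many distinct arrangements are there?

A partial list (first 12 by largest part):
13
12,1
11,2
11,1,1
10,3
10,2,1
10,1,1,1
9,4
9,3,1
9,2,2
9,2,1,1
9,1,1,1,1
…and 45 more, for 57 total.

57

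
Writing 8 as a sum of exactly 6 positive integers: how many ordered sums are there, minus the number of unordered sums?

19

Compositions: C(7,5) = 21.
Unordered (partitions into 6 parts): 2.
Difference: 21 − 2 = 19.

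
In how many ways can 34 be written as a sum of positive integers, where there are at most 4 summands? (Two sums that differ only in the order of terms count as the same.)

411

Counting exhaustively, 411 partitions satisfy the conditions.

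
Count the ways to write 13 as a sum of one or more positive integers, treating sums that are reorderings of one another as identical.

101

Enumerating by decreasing first part gives 101 partitions in all.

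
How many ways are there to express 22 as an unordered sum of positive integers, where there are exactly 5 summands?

There are 119 such partitions.

119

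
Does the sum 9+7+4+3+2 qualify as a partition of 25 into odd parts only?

The parts sum to 25, and the condition 'every summand is odd' is violated.

No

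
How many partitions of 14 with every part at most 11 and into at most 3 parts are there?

20

The partitions of 14 that satisfy the conditions:
11+3
11+2+1
10+4
10+3+1
10+2+2
9+5
9+4+1
9+3+2
8+6
8+5+1
8+4+2
8+3+3
7+7
7+6+1
7+5+2
7+4+3
6+6+2
6+5+3
6+4+4
5+5+4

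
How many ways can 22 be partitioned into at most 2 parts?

12

Enumerating:
22
21 + 1
20 + 2
19 + 3
18 + 4
17 + 5
16 + 6
15 + 7
14 + 8
13 + 9
12 + 10
11 + 11
Counting gives 12.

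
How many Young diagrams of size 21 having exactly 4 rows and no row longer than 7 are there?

The partitions of 21 that satisfy the conditions:
7 + 7 + 6 + 1
7 + 7 + 5 + 2
7 + 7 + 4 + 3
7 + 6 + 6 + 2
7 + 6 + 5 + 3
7 + 6 + 4 + 4
7 + 5 + 5 + 4
6 + 6 + 6 + 3
6 + 6 + 5 + 4
6 + 5 + 5 + 5

10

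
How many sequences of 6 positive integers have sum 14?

1287

By stars and bars with positive parts, the count is C(13,5) = 1287.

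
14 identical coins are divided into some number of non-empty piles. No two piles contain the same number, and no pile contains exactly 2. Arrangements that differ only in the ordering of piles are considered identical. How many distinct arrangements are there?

Enumerating:
14
13 + 1
11 + 3
10 + 4
10 + 3 + 1
9 + 5
9 + 4 + 1
8 + 6
8 + 5 + 1
7 + 6 + 1
7 + 4 + 3
6 + 5 + 3
6 + 4 + 3 + 1
That's 13 in total.

13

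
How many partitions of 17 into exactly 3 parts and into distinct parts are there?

16

They are:
14,2,1
13,3,1
12,4,1
12,3,2
11,5,1
11,4,2
10,6,1
10,5,2
10,4,3
9,7,1
9,6,2
9,5,3
8,7,2
8,6,3
8,5,4
7,6,4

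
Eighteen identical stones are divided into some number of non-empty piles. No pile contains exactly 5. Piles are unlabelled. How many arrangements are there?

284

There are 284 such partitions.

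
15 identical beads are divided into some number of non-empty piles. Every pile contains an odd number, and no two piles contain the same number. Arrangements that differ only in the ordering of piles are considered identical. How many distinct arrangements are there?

4

Listing the qualifying partitions of 15:
15
11, 3, 1
9, 5, 1
7, 5, 3
That's 4 in total.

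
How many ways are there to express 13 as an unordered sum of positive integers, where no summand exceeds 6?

71

Systematic enumeration (by largest part, then next-largest, …) yields 71.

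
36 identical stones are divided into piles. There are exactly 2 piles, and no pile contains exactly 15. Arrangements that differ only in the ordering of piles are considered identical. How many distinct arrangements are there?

Listing the qualifying partitions of 36:
35 + 1
34 + 2
33 + 3
32 + 4
31 + 5
30 + 6
29 + 7
28 + 8
27 + 9
26 + 10
25 + 11
24 + 12
23 + 13
22 + 14
20 + 16
19 + 17
18 + 18

17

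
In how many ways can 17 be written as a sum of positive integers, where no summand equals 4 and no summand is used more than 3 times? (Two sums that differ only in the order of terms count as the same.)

Counting exhaustively, 103 partitions satisfy the conditions.

103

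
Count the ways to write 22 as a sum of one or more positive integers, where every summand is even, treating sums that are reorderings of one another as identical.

There are too many to list fully; the first 12 (by largest part) are:
22
20, 2
18, 4
18, 2, 2
16, 6
16, 4, 2
16, 2, 2, 2
14, 8
14, 6, 2
14, 4, 4
14, 4, 2, 2
14, 2, 2, 2, 2
…and 44 more, for 56 total.

56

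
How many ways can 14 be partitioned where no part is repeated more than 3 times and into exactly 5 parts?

The partitions of 14 that satisfy the conditions:
9+2+1+1+1
8+3+1+1+1
8+2+2+1+1
7+4+1+1+1
7+3+2+1+1
7+2+2+2+1
6+5+1+1+1
6+4+2+1+1
6+3+3+1+1
6+3+2+2+1
5+5+2+1+1
5+4+3+1+1
5+4+2+2+1
5+3+3+2+1
5+3+2+2+2
4+4+4+1+1
4+4+3+2+1
4+4+2+2+2
4+3+3+3+1
4+3+3+2+2

20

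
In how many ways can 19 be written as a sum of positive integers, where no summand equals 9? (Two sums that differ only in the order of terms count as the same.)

There are 448 such partitions.

448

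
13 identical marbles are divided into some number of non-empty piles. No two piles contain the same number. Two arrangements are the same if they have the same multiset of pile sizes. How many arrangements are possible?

Listing the qualifying partitions of 13:
13
12+1
11+2
10+3
10+2+1
9+4
9+3+1
8+5
8+4+1
8+3+2
7+6
7+5+1
7+4+2
7+3+2+1
6+5+2
6+4+3
6+4+2+1
5+4+3+1
Counting gives 18.

18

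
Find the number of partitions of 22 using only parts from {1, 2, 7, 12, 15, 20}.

41

There are too many to list fully; the first 12 (by largest part) are:
2+20
1+1+20
7+15
1+2+2+2+15
1+1+1+2+2+15
1+1+1+1+1+2+15
1+1+1+1+1+1+1+15
1+2+7+12
1+1+1+7+12
2+2+2+2+2+12
1+1+2+2+2+2+12
1+1+1+1+2+2+2+12
…and 29 more, for 41 total.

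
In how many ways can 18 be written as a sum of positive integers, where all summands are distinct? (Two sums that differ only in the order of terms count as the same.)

46

A partial list (first 12 by largest part):
18
17,1
16,2
15,3
15,2,1
14,4
14,3,1
13,5
13,4,1
13,3,2
12,6
12,5,1
…and 34 more, for 46 total.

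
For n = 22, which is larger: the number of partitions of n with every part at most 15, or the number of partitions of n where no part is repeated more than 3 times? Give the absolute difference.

488

Partitions of 22 with every part at most 15: 972.
Partitions of 22 where no part is repeated more than 3 times: 484.
|972 − 484| = 488.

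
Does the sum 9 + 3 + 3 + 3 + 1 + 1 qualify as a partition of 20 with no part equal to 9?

The parts sum to 20, and the condition 'no summand equals 9' is violated.

No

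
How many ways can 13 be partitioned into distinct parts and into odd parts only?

3

They are:
13
1 + 3 + 9
1 + 5 + 7
Counting gives 3.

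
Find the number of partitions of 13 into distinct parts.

The partitions of 13 that satisfy the conditions:
13
12,1
11,2
10,3
10,2,1
9,4
9,3,1
8,5
8,4,1
8,3,2
7,6
7,5,1
7,4,2
7,3,2,1
6,5,2
6,4,3
6,4,2,1
5,4,3,1
Counting gives 18.

18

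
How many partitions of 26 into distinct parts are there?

165

Counting exhaustively, 165 partitions satisfy the conditions.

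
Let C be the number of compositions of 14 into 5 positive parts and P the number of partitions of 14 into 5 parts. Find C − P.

692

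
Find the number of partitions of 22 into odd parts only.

89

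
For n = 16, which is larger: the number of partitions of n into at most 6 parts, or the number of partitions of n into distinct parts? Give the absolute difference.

104

Partitions of 16 into at most 6 parts: 136.
Partitions of 16 into distinct parts: 32.
|136 − 32| = 104.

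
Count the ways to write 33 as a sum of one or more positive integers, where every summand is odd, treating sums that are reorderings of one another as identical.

Direct enumeration gives 448 partitions.

448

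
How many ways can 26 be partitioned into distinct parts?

There are 165 such partitions.

165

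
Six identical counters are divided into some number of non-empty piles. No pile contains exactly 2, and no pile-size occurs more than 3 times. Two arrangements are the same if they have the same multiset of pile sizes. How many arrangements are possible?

5

They are:
6
5+1
4+1+1
3+3
3+1+1+1
That's 5 in total.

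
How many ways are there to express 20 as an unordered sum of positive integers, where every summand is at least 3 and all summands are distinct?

Listing the qualifying partitions of 20:
20
3,17
4,16
5,15
6,14
7,13
3,4,13
8,12
3,5,12
9,11
3,6,11
4,5,11
3,7,10
4,6,10
3,8,9
4,7,9
5,6,9
5,7,8
3,4,5,8
3,4,6,7
That's 20 in total.

20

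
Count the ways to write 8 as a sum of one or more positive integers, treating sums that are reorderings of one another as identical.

The partitions of 8 that satisfy the conditions:
8
1, 7
2, 6
1, 1, 6
3, 5
1, 2, 5
1, 1, 1, 5
4, 4
1, 3, 4
2, 2, 4
1, 1, 2, 4
1, 1, 1, 1, 4
2, 3, 3
1, 1, 3, 3
1, 2, 2, 3
1, 1, 1, 2, 3
1, 1, 1, 1, 1, 3
2, 2, 2, 2
1, 1, 2, 2, 2
1, 1, 1, 1, 2, 2
1, 1, 1, 1, 1, 1, 2
1, 1, 1, 1, 1, 1, 1, 1
Counting gives 22.

22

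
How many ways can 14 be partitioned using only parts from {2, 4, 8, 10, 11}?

8

The partitions of 14 that satisfy the conditions:
10 + 4
10 + 2 + 2
8 + 4 + 2
8 + 2 + 2 + 2
4 + 4 + 4 + 2
4 + 4 + 2 + 2 + 2
4 + 2 + 2 + 2 + 2 + 2
2 + 2 + 2 + 2 + 2 + 2 + 2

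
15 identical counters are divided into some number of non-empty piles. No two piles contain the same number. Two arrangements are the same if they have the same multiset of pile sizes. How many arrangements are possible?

27

A partial list (first 12 by largest part):
15
14 + 1
13 + 2
12 + 3
12 + 2 + 1
11 + 4
11 + 3 + 1
10 + 5
10 + 4 + 1
10 + 3 + 2
9 + 6
9 + 5 + 1
…and 15 more, for 27 total.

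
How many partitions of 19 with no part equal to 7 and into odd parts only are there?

39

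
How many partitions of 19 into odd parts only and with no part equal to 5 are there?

There are too many to list fully; the first 12 (by largest part) are:
19
17 + 1 + 1
15 + 3 + 1
15 + 1 + 1 + 1 + 1
13 + 3 + 3
13 + 3 + 1 + 1 + 1
13 + 1 + 1 + 1 + 1 + 1 + 1
11 + 7 + 1
11 + 3 + 3 + 1 + 1
11 + 3 + 1 + 1 + 1 + 1 + 1
11 + 1 + 1 + 1 + 1 + 1 + 1 + 1 + 1
9 + 9 + 1
…and 20 more, for 32 total.

32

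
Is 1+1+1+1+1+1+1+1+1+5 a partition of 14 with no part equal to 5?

The parts sum to 14, and the condition 'no summand equals 5' is violated.

No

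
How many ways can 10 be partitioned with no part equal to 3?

27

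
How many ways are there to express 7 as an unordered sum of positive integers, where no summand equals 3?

10

Enumerating:
7
6 + 1
5 + 2
5 + 1 + 1
4 + 2 + 1
4 + 1 + 1 + 1
2 + 2 + 2 + 1
2 + 2 + 1 + 1 + 1
2 + 1 + 1 + 1 + 1 + 1
1 + 1 + 1 + 1 + 1 + 1 + 1
That's 10 in total.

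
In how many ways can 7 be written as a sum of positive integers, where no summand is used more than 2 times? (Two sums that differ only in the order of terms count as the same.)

9

The partitions of 7 that satisfy the conditions:
7
6,1
5,2
5,1,1
4,3
4,2,1
3,3,1
3,2,2
3,2,1,1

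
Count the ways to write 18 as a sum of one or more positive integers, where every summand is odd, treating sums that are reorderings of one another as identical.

There are too many to list fully; the first 12 (by largest part) are:
17+1
15+3
15+1+1+1
13+5
13+3+1+1
13+1+1+1+1+1
11+7
11+5+1+1
11+3+3+1
11+3+1+1+1+1
11+1+1+1+1+1+1+1
9+9
…and 34 more, for 46 total.

46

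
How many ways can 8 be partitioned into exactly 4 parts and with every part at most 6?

The partitions of 8 that satisfy the conditions:
5 + 1 + 1 + 1
4 + 2 + 1 + 1
3 + 3 + 1 + 1
3 + 2 + 2 + 1
2 + 2 + 2 + 2

5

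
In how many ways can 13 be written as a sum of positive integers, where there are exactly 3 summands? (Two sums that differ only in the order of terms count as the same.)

Enumerating:
11, 1, 1
10, 2, 1
9, 3, 1
9, 2, 2
8, 4, 1
8, 3, 2
7, 5, 1
7, 4, 2
7, 3, 3
6, 6, 1
6, 5, 2
6, 4, 3
5, 5, 3
5, 4, 4

14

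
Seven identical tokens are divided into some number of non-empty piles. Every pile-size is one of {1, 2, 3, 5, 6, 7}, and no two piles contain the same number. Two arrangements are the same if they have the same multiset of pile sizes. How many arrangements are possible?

The partitions of 7 that satisfy the conditions:
7
6,1
5,2

3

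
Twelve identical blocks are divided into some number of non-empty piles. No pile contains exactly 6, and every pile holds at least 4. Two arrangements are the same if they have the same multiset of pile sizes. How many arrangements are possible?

4

Enumerating:
12
8, 4
7, 5
4, 4, 4
Counting gives 4.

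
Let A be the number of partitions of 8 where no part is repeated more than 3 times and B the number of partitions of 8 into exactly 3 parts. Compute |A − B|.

11

Partitions of 8 where no part is repeated more than 3 times: 16.
Partitions of 8 into exactly 3 parts: 5.
|16 − 5| = 11.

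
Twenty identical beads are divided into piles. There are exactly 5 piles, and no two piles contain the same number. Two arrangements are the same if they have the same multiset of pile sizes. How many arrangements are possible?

7

They are:
10 + 4 + 3 + 2 + 1
9 + 5 + 3 + 2 + 1
8 + 6 + 3 + 2 + 1
8 + 5 + 4 + 2 + 1
7 + 6 + 4 + 2 + 1
7 + 5 + 4 + 3 + 1
6 + 5 + 4 + 3 + 2
That's 7 in total.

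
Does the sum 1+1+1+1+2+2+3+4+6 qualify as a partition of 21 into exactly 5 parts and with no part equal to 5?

The parts sum to 21, and the condition 'there are exactly 5 summands' is violated.

No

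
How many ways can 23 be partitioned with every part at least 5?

Listing the qualifying partitions of 23:
23
18 + 5
17 + 6
16 + 7
15 + 8
14 + 9
13 + 10
13 + 5 + 5
12 + 11
12 + 6 + 5
11 + 7 + 5
11 + 6 + 6
10 + 8 + 5
10 + 7 + 6
9 + 9 + 5
9 + 8 + 6
9 + 7 + 7
8 + 8 + 7
8 + 5 + 5 + 5
7 + 6 + 5 + 5
6 + 6 + 6 + 5
That's 21 in total.

21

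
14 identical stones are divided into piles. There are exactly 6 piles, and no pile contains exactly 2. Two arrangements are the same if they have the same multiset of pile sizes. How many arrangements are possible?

7

The partitions of 14 that satisfy the conditions:
9+1+1+1+1+1
7+3+1+1+1+1
6+4+1+1+1+1
5+5+1+1+1+1
5+3+3+1+1+1
4+4+3+1+1+1
3+3+3+3+1+1
That's 7 in total.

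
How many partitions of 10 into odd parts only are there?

10

Listing the qualifying partitions of 10:
9,1
7,3
7,1,1,1
5,5
5,3,1,1
5,1,1,1,1,1
3,3,3,1
3,3,1,1,1,1
3,1,1,1,1,1,1,1
1,1,1,1,1,1,1,1,1,1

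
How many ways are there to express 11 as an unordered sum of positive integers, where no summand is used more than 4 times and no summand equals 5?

There are too many to list fully; the first 12 (by largest part) are:
11
10, 1
9, 2
9, 1, 1
8, 3
8, 2, 1
8, 1, 1, 1
7, 4
7, 3, 1
7, 2, 2
7, 2, 1, 1
7, 1, 1, 1, 1
…and 22 more, for 34 total.

34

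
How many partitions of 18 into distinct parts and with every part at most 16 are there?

44

There are too many to list fully; the first 12 (by largest part) are:
16 + 2
15 + 3
15 + 2 + 1
14 + 4
14 + 3 + 1
13 + 5
13 + 4 + 1
13 + 3 + 2
12 + 6
12 + 5 + 1
12 + 4 + 2
12 + 3 + 2 + 1
…and 32 more, for 44 total.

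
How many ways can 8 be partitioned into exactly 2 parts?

4

They are:
7, 1
6, 2
5, 3
4, 4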